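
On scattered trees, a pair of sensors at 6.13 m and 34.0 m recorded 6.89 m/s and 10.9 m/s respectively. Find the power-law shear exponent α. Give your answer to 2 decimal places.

α ≈ 0.27

Power law: V₂/V₁ = (z₂/z₁)^α ⇒ α = ln(V₂/V₁) / ln(z₂/z₁)
α = ln(10.9/6.89) / ln(34.0/6.13) = ln(1.5820) / ln(5.5465)
  = 0.45869 / 1.71317 = 0.26775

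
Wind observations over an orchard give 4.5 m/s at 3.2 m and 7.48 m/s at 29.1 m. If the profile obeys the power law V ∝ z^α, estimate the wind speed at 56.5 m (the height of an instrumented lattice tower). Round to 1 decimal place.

First find α: α = ln(V₂/V₁)/ln(z₂/z₁) = ln(7.48/4.5)/ln(29.1/3.2) = 0.50816/2.20759 = 0.2302
Extrapolate from 29.1 m to 56.5 m: V₃ = 7.48 × (56.5/29.1)^0.2302 = 7.48 × 1.1650 = 8.7143 m/s

8.7 m/s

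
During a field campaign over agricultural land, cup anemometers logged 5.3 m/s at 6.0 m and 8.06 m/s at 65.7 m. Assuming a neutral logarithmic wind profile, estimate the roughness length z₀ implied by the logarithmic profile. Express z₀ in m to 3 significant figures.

z₀ ≈ 0.0606 m

Log law: V(z) ∝ ln(z/z₀). With r = V₁/V₂ = 5.3/8.06 = 0.65757,
r · ln(z₂/z₀) = ln(z₁/z₀) ⇒ ln z₀ = (ln z₁ − r·ln z₂)/(1 − r)
ln z₀ = (1.79176 − 0.65757×4.18510) / 0.34243 = -2.8041
z₀ = exp(-2.8041) = 0.06056 m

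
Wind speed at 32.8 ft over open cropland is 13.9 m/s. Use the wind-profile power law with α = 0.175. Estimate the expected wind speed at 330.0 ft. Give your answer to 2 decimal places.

20.82 m/s

Power-law profile: V₂ = V₁ · (z₂/z₁)^α
V₂ = 13.9 × (330.0/32.8)^0.175 = 13.9 × (10.0610)^0.175
    = 13.9 × 1.4978 = 20.8198 m/s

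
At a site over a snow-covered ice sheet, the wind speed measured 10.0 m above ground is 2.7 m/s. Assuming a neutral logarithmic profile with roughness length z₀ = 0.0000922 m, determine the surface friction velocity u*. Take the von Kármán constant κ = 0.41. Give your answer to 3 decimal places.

u* ≈ 0.095 m/s

Log law: V(z) = (u*/κ) · ln(z/z₀) ⇒ u* = κ · V / ln(z/z₀)
u* = 0.41 × 2.7 / ln(10.0/0.0000922) = 0.41 × 2.7 / 11.5941
   = 1.1070 / 11.5941 = 0.0955 m/s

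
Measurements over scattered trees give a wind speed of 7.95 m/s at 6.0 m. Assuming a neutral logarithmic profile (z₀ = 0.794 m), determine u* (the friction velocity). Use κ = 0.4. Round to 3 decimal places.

Log law: V(z) = (u*/κ) · ln(z/z₀) ⇒ u* = κ · V / ln(z/z₀)
u* = 0.4 × 7.95 / ln(6.0/0.794) = 0.4 × 7.95 / 2.0224
   = 3.1800 / 2.0224 = 1.5724 m/s

u* ≈ 1.572 m/s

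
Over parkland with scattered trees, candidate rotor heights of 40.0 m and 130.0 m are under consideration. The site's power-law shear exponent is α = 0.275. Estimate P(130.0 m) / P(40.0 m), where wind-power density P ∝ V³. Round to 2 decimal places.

Speed ratio: V_B/V_A = (z_B/z_A)^α = (130.0/40.0)^0.275 = (3.2500)^0.275 = 1.38283
Power-density ratio: P_B/P_A = (V_B/V_A)³ = (1.38283)³ = 2.64426

2.64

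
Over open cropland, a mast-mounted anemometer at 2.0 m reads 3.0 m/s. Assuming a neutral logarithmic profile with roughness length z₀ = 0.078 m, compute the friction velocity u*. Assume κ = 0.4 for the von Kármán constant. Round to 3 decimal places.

Log law: V(z) = (u*/κ) · ln(z/z₀) ⇒ u* = κ · V / ln(z/z₀)
u* = 0.4 × 3.0 / ln(2.0/0.078) = 0.4 × 3.0 / 3.2442
   = 1.2000 / 3.2442 = 0.3699 m/s

u* ≈ 0.370 m/s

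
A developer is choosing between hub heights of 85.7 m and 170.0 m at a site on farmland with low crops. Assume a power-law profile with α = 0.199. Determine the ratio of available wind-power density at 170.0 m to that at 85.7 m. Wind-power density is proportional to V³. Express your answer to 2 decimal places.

Speed ratio: V_B/V_A = (z_B/z_A)^α = (170.0/85.7)^0.199 = (1.9837)^0.199 = 1.14603
Power-density ratio: P_B/P_A = (V_B/V_A)³ = (1.14603)³ = 1.50518

1.51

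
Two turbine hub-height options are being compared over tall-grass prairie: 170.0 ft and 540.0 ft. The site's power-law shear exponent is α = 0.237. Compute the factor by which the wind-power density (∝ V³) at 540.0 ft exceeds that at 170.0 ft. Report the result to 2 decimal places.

2.27

Speed ratio: V_B/V_A = (z_B/z_A)^α = (540.0/170.0)^0.237 = (3.1765)^0.237 = 1.31511
Power-density ratio: P_B/P_A = (V_B/V_A)³ = (1.31511)³ = 2.27448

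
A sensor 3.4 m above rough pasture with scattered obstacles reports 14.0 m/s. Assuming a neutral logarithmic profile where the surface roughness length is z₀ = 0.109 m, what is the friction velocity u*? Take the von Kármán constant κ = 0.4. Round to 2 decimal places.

Log law: V(z) = (u*/κ) · ln(z/z₀) ⇒ u* = κ · V / ln(z/z₀)
u* = 0.4 × 14.0 / ln(3.4/0.109) = 0.4 × 14.0 / 3.4402
   = 5.6000 / 3.4402 = 1.6278 m/s

u* ≈ 1.63 m/s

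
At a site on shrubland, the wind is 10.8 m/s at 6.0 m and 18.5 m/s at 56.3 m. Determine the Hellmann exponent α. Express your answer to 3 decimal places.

Power law: V₂/V₁ = (z₂/z₁)^α ⇒ α = ln(V₂/V₁) / ln(z₂/z₁)
α = ln(18.5/10.8) / ln(56.3/6.0) = ln(1.7130) / ln(9.3833)
  = 0.53822 / 2.23894 = 0.24039

α ≈ 0.240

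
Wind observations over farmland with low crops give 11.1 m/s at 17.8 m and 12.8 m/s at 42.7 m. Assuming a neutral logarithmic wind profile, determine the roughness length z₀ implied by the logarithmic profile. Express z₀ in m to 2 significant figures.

Log law: V(z) ∝ ln(z/z₀). With r = V₁/V₂ = 11.1/12.8 = 0.86719,
r · ln(z₂/z₀) = ln(z₁/z₀) ⇒ ln z₀ = (ln z₁ − r·ln z₂)/(1 − r)
ln z₀ = (2.87920 − 0.86719×3.75420) / 0.13281 = -2.8340
z₀ = exp(-2.8340) = 0.05877 m

z₀ ≈ 0.059 m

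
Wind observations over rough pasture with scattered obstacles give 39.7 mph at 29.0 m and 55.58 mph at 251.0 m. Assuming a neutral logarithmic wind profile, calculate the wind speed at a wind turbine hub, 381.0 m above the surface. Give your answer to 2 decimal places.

58.65 mph

Log law: V ∝ ln(z/z₀). From the pair, with r = V₁/V₂ = 0.71429,
ln z₀ = (ln z₁ − r·ln z₂)/(1 − r) = (3.3673 − 0.71429×5.5255)/0.28571 = -2.0281 → z₀ = 0.1316 m
V₃ = V₁ · ln(z₃/z₀)/ln(z₁/z₀) = 39.7 × 7.9709/5.3954 = 58.6509 mph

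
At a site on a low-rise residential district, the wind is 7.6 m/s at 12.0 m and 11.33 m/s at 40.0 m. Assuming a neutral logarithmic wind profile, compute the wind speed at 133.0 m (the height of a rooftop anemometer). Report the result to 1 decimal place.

15.1 m/s

Log law: V ∝ ln(z/z₀). From the pair, with r = V₁/V₂ = 0.67079,
ln z₀ = (ln z₁ − r·ln z₂)/(1 − r) = (2.4849 − 0.67079×3.6889)/0.32921 = 0.0318 → z₀ = 1.032 m
V₃ = V₁ · ln(z₃/z₀)/ln(z₁/z₀) = 7.6 × 4.8586/2.4531 = 15.0522 m/s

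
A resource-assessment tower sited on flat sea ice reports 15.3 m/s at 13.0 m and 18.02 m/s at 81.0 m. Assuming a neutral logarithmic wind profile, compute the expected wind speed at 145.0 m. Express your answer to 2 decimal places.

18.89 m/s

Log law: V ∝ ln(z/z₀). From the pair, with r = V₁/V₂ = 0.84906,
ln z₀ = (ln z₁ − r·ln z₂)/(1 − r) = (2.5649 − 0.84906×4.3944)/0.15094 = -7.7260 → z₀ = 0.0004412 m
V₃ = V₁ · ln(z₃/z₀)/ln(z₁/z₀) = 15.3 × 12.7027/10.2909 = 18.8857 m/s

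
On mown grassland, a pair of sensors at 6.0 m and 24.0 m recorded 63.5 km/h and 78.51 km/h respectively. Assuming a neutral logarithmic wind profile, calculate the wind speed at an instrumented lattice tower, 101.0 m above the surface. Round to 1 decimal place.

94.1 km/h

Log law: V ∝ ln(z/z₀). From the pair, with r = V₁/V₂ = 0.80881,
ln z₀ = (ln z₁ − r·ln z₂)/(1 − r) = (1.7918 − 0.80881×3.1781)/0.19119 = -4.0730 → z₀ = 0.01703 m
V₃ = V₁ · ln(z₃/z₀)/ln(z₁/z₀) = 63.5 × 8.6881/5.8647 = 94.0697 km/h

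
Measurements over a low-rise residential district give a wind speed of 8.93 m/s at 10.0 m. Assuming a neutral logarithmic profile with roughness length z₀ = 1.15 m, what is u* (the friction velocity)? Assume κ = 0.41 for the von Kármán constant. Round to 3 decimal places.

Log law: V(z) = (u*/κ) · ln(z/z₀) ⇒ u* = κ · V / ln(z/z₀)
u* = 0.41 × 8.93 / ln(10.0/1.15) = 0.41 × 8.93 / 2.1628
   = 3.6613 / 2.1628 = 1.6928 m/s

u* ≈ 1.693 m/s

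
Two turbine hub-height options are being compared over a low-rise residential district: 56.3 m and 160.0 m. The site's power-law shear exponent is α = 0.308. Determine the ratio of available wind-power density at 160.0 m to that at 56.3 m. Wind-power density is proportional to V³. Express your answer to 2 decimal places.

Speed ratio: V_B/V_A = (z_B/z_A)^α = (160.0/56.3)^0.308 = (2.8419)^0.308 = 1.37947
Power-density ratio: P_B/P_A = (V_B/V_A)³ = (1.37947)³ = 2.62505

2.63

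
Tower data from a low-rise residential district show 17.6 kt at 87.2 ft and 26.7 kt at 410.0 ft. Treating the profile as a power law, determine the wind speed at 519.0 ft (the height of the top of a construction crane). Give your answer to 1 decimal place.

First find α: α = ln(V₂/V₁)/ln(z₂/z₁) = ln(26.7/17.6)/ln(410.0/87.2) = 0.41676/1.54795 = 0.2692
Extrapolate from 410.0 ft to 519.0 ft: V₃ = 26.7 × (519.0/410.0)^0.2692 = 26.7 × 1.0655 = 28.4496 kt

28.4 kt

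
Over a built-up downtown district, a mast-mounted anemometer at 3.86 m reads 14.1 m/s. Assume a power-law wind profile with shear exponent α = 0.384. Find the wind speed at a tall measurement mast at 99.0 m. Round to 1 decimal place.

Power-law profile: V₂ = V₁ · (z₂/z₁)^α
V₂ = 14.1 × (99.0/3.86)^0.384 = 14.1 × (25.6477)^0.384
    = 14.1 × 3.4760 = 49.0110 m/s

49.0 m/s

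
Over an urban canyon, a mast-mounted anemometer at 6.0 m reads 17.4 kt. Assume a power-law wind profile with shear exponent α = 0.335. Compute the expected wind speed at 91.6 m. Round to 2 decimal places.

43.36 kt

Power-law profile: V₂ = V₁ · (z₂/z₁)^α
V₂ = 17.4 × (91.6/6.0)^0.335 = 17.4 × (15.2667)^0.335
    = 17.4 × 2.4920 = 43.3614 kt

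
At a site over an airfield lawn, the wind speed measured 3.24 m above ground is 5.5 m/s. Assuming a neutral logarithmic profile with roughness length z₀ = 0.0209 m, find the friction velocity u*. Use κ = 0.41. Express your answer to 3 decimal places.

Log law: V(z) = (u*/κ) · ln(z/z₀) ⇒ u* = κ · V / ln(z/z₀)
u* = 0.41 × 5.5 / ln(3.24/0.0209) = 0.41 × 5.5 / 5.0436
   = 2.2550 / 5.0436 = 0.4471 m/s

u* ≈ 0.447 m/s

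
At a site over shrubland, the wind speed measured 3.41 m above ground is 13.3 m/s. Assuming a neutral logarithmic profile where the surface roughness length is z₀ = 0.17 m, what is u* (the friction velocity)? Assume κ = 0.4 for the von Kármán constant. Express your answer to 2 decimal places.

Log law: V(z) = (u*/κ) · ln(z/z₀) ⇒ u* = κ · V / ln(z/z₀)
u* = 0.4 × 13.3 / ln(3.41/0.17) = 0.4 × 13.3 / 2.9987
   = 5.3200 / 2.9987 = 1.7741 m/s

u* ≈ 1.77 m/s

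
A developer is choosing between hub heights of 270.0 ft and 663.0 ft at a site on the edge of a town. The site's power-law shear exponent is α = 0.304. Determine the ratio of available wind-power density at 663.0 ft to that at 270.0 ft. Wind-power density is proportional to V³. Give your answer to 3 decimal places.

Speed ratio: V_B/V_A = (z_B/z_A)^α = (663.0/270.0)^0.304 = (2.4556)^0.304 = 1.31403
Power-density ratio: P_B/P_A = (V_B/V_A)³ = (1.31403)³ = 2.26891

2.269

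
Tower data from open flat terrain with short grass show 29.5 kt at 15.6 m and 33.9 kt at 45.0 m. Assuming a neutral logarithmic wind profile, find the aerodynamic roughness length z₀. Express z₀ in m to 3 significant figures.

z₀ ≈ 0.0128 m

Log law: V(z) ∝ ln(z/z₀). With r = V₁/V₂ = 29.5/33.9 = 0.87021,
r · ln(z₂/z₀) = ln(z₁/z₀) ⇒ ln z₀ = (ln z₁ − r·ln z₂)/(1 − r)
ln z₀ = (2.74727 − 0.87021×3.80666) / 0.12979 = -4.3555
z₀ = exp(-4.3555) = 0.01284 m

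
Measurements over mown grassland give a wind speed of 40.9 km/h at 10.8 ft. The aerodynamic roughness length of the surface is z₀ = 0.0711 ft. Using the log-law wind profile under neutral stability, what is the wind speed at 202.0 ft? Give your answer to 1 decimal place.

Log law: V(z) ∝ ln(z/z₀), so V₂/V₁ = ln(z₂/z₀) / ln(z₁/z₀).
ln(202.0/0.0711) = 7.9519, ln(10.8/0.0711) = 5.0232
V₂ = 40.9 × 7.9519/5.0232 = 40.9 × 1.5830 = 64.7462 km/h

64.7 km/h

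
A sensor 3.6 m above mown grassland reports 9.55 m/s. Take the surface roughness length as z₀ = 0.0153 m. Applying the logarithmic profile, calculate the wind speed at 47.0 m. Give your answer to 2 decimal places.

14.04 m/s

Log law: V(z) ∝ ln(z/z₀), so V₂/V₁ = ln(z₂/z₀) / ln(z₁/z₀).
ln(47.0/0.0153) = 8.0301, ln(3.6/0.0153) = 5.4608
V₂ = 9.55 × 8.0301/5.4608 = 9.55 × 1.4705 = 14.0431 m/s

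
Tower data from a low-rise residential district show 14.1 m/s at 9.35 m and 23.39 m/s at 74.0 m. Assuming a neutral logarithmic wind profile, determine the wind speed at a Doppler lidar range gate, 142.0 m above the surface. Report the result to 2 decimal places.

26.32 m/s

Log law: V ∝ ln(z/z₀). From the pair, with r = V₁/V₂ = 0.60282,
ln z₀ = (ln z₁ − r·ln z₂)/(1 − r) = (2.2354 − 0.60282×4.3041)/0.39718 = -0.9044 → z₀ = 0.4048 m
V₃ = V₁ · ln(z₃/z₀)/ln(z₁/z₀) = 14.1 × 5.8602/3.1398 = 26.3169 m/s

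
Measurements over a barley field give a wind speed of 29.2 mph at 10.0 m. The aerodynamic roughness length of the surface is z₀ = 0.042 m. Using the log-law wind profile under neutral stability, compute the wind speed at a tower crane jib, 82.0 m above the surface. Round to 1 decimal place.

40.4 mph

Log law: V(z) ∝ ln(z/z₀), so V₂/V₁ = ln(z₂/z₀) / ln(z₁/z₀).
ln(82.0/0.042) = 7.5768, ln(10.0/0.042) = 5.4727
V₂ = 29.2 × 7.5768/5.4727 = 29.2 × 1.3845 = 40.4268 mph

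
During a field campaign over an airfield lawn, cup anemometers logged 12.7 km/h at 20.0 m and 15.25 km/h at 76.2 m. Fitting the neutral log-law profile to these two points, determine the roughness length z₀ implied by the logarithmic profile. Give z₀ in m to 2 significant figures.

Log law: V(z) ∝ ln(z/z₀). With r = V₁/V₂ = 12.7/15.25 = 0.83279,
r · ln(z₂/z₀) = ln(z₁/z₀) ⇒ ln z₀ = (ln z₁ − r·ln z₂)/(1 − r)
ln z₀ = (2.99573 − 0.83279×4.33336) / 0.16721 = -3.6662
z₀ = exp(-3.6662) = 0.02557 m

z₀ ≈ 0.026 m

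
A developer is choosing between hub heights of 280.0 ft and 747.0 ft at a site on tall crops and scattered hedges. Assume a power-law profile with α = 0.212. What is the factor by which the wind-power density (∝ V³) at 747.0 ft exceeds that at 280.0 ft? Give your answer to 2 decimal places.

1.87

Speed ratio: V_B/V_A = (z_B/z_A)^α = (747.0/280.0)^0.212 = (2.6679)^0.212 = 1.23125
Power-density ratio: P_B/P_A = (V_B/V_A)³ = (1.23125)³ = 1.86655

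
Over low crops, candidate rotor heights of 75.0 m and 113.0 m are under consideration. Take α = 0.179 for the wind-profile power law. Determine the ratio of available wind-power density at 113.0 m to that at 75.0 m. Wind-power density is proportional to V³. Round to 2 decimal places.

Speed ratio: V_B/V_A = (z_B/z_A)^α = (113.0/75.0)^0.179 = (1.5067)^0.179 = 1.07613
Power-density ratio: P_B/P_A = (V_B/V_A)³ = (1.07613)³ = 1.24622

1.25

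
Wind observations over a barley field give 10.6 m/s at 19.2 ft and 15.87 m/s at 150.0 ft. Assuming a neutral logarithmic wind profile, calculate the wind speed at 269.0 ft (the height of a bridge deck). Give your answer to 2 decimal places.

17.37 m/s

Log law: V ∝ ln(z/z₀). From the pair, with r = V₁/V₂ = 0.66793,
ln z₀ = (ln z₁ − r·ln z₂)/(1 − r) = (2.9549 − 0.66793×5.0106)/0.33207 = -1.1799 → z₀ = 0.3073 ft
V₃ = V₁ · ln(z₃/z₀)/ln(z₁/z₀) = 10.6 × 6.7747/4.1349 = 17.3673 m/s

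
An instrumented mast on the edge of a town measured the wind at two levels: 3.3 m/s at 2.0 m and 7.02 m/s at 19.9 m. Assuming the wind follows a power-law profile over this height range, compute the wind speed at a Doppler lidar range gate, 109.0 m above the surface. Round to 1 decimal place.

12.3 m/s

First find α: α = ln(V₂/V₁)/ln(z₂/z₁) = ln(7.02/3.3)/ln(19.9/2.0) = 0.75484/2.29757 = 0.3285
Extrapolate from 19.9 m to 109.0 m: V₃ = 7.02 × (109.0/19.9)^0.3285 = 7.02 × 1.7484 = 12.2740 m/s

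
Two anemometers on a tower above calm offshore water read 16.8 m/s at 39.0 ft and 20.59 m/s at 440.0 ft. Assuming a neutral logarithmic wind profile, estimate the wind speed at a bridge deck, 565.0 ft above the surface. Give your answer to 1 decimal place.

21.0 m/s

Log law: V ∝ ln(z/z₀). From the pair, with r = V₁/V₂ = 0.81593,
ln z₀ = (ln z₁ − r·ln z₂)/(1 − r) = (3.6636 − 0.81593×6.0868)/0.18407 = -7.0779 → z₀ = 0.0008436 ft
V₃ = V₁ · ln(z₃/z₀)/ln(z₁/z₀) = 16.8 × 13.4147/10.7414 = 20.9811 m/s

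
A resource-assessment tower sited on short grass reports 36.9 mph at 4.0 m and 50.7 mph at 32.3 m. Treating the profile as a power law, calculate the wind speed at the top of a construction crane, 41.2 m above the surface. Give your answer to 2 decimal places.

52.61 mph

First find α: α = ln(V₂/V₁)/ln(z₂/z₁) = ln(50.7/36.9)/ln(32.3/4.0) = 0.31771/2.08877 = 0.1521
Extrapolate from 32.3 m to 41.2 m: V₃ = 50.7 × (41.2/32.3)^0.1521 = 50.7 × 1.0377 = 52.6120 mph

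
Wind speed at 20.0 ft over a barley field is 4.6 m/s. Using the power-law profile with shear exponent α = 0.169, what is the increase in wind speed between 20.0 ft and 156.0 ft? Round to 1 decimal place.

Power law: V₂ = V₁ · (z₂/z₁)^α = 4.6 × (7.8000)^0.169 = 6.5091 m/s
ΔV = 6.5091 − 4.6 = 1.9091 m/s

1.9 m/s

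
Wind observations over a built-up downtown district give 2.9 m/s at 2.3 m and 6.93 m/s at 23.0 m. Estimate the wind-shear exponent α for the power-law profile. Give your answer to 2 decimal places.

α ≈ 0.38

Power law: V₂/V₁ = (z₂/z₁)^α ⇒ α = ln(V₂/V₁) / ln(z₂/z₁)
α = ln(6.93/2.9) / ln(23.0/2.3) = ln(2.3897) / ln(10.0000)
  = 0.87115 / 2.30259 = 0.37834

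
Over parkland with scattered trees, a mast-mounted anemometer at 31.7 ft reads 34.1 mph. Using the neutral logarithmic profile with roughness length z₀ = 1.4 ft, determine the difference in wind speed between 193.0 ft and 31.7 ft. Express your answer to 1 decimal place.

Log law: V₂ = V₁ · ln(z₂/z₀)/ln(z₁/z₀) = 34.1 × 4.9262/3.1198 = 53.8437 mph
ΔV = 53.8437 − 34.1 = 19.7437 mph

19.7 mph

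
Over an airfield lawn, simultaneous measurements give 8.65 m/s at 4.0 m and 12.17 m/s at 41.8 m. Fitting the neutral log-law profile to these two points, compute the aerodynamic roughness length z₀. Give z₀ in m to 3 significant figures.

Log law: V(z) ∝ ln(z/z₀). With r = V₁/V₂ = 8.65/12.17 = 0.71076,
r · ln(z₂/z₀) = ln(z₁/z₀) ⇒ ln z₀ = (ln z₁ − r·ln z₂)/(1 − r)
ln z₀ = (1.38629 − 0.71076×3.73290) / 0.28924 = -4.3802
z₀ = exp(-4.3802) = 0.01252 m

z₀ ≈ 0.0125 m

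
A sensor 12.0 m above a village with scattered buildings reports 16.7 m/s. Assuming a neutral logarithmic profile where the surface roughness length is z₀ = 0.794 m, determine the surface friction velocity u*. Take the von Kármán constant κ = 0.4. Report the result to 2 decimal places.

u* ≈ 2.46 m/s

Log law: V(z) = (u*/κ) · ln(z/z₀) ⇒ u* = κ · V / ln(z/z₀)
u* = 0.4 × 16.7 / ln(12.0/0.794) = 0.4 × 16.7 / 2.7156
   = 6.6800 / 2.7156 = 2.4599 m/s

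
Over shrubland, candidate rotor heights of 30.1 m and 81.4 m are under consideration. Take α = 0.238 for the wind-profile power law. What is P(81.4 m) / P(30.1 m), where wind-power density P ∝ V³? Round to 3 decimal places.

Speed ratio: V_B/V_A = (z_B/z_A)^α = (81.4/30.1)^0.238 = (2.7043)^0.238 = 1.26716
Power-density ratio: P_B/P_A = (V_B/V_A)³ = (1.26716)³ = 2.03465

2.035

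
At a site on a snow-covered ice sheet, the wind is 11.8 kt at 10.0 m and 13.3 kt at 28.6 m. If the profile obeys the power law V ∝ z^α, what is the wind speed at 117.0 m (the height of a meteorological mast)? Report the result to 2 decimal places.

First find α: α = ln(V₂/V₁)/ln(z₂/z₁) = ln(13.3/11.8)/ln(28.6/10.0) = 0.11966/1.05082 = 0.1139
Extrapolate from 28.6 m to 117.0 m: V₃ = 13.3 × (117.0/28.6)^0.1139 = 13.3 × 1.1740 = 15.6143 kt

15.61 kt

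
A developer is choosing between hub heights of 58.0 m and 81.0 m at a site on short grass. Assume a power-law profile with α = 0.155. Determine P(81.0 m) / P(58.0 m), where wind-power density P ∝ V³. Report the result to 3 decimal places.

Speed ratio: V_B/V_A = (z_B/z_A)^α = (81.0/58.0)^0.155 = (1.3966)^0.155 = 1.05313
Power-density ratio: P_B/P_A = (V_B/V_A)³ = (1.05313)³ = 1.16802

1.168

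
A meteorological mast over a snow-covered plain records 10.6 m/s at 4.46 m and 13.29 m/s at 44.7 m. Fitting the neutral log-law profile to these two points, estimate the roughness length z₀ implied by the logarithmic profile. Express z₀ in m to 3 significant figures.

Log law: V(z) ∝ ln(z/z₀). With r = V₁/V₂ = 10.6/13.29 = 0.79759,
r · ln(z₂/z₀) = ln(z₁/z₀) ⇒ ln z₀ = (ln z₁ − r·ln z₂)/(1 − r)
ln z₀ = (1.49515 − 0.79759×3.79997) / 0.20241 = -7.5871
z₀ = exp(-7.5871) = 0.0005070 m

z₀ ≈ 0.000507 m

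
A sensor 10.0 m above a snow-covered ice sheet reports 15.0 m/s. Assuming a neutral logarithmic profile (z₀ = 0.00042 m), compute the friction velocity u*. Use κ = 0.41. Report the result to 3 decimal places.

Log law: V(z) = (u*/κ) · ln(z/z₀) ⇒ u* = κ · V / ln(z/z₀)
u* = 0.41 × 15.0 / ln(10.0/0.00042) = 0.41 × 15.0 / 10.0778
   = 6.1500 / 10.0778 = 0.6102 m/s

u* ≈ 0.610 m/s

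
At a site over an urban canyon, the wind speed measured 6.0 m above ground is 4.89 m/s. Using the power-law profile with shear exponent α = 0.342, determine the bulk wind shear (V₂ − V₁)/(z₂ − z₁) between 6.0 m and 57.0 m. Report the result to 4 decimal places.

0.1112 m/s/m

Power law: V₂ = V₁ · (z₂/z₁)^α = 4.89 × (9.5000)^0.342 = 10.5606 m/s
ΔV/Δz = (10.5606 − 4.89)/(57.0 − 6.0) = 5.6706/51.0000 = 0.11119 m/s/m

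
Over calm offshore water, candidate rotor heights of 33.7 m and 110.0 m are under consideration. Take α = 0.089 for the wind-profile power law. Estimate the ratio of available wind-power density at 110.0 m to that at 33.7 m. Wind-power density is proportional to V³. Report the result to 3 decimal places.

1.371

Speed ratio: V_B/V_A = (z_B/z_A)^α = (110.0/33.7)^0.089 = (3.2641)^0.089 = 1.11103
Power-density ratio: P_B/P_A = (V_B/V_A)³ = (1.11103)³ = 1.37143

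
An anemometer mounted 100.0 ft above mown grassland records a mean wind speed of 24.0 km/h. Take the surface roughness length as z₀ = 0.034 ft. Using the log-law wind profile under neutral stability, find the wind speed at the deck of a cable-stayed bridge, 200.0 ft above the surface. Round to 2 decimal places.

26.08 km/h

Log law: V(z) ∝ ln(z/z₀), so V₂/V₁ = ln(z₂/z₀) / ln(z₁/z₀).
ln(200.0/0.034) = 8.6797, ln(100.0/0.034) = 7.9866
V₂ = 24.0 × 8.6797/7.9866 = 24.0 × 1.0868 = 26.0829 km/h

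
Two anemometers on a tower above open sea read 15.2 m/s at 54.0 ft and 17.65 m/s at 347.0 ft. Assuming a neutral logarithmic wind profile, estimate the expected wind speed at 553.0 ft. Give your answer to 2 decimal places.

18.26 m/s

Log law: V ∝ ln(z/z₀). From the pair, with r = V₁/V₂ = 0.86119,
ln z₀ = (ln z₁ − r·ln z₂)/(1 − r) = (3.9890 − 0.86119×5.8493)/0.13881 = -7.5527 → z₀ = 0.0005247 ft
V₃ = V₁ · ln(z₃/z₀)/ln(z₁/z₀) = 15.2 × 13.8681/11.5417 = 18.2637 m/s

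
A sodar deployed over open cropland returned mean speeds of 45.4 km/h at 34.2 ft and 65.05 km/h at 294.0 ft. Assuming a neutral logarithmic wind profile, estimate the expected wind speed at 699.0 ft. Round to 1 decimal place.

73.0 km/h

Log law: V ∝ ln(z/z₀). From the pair, with r = V₁/V₂ = 0.69792,
ln z₀ = (ln z₁ − r·ln z₂)/(1 − r) = (3.5322 − 0.69792×5.6836)/0.30208 = -1.4383 → z₀ = 0.2373 ft
V₃ = V₁ · ln(z₃/z₀)/ln(z₁/z₀) = 45.4 × 7.9880/4.9706 = 72.9605 km/h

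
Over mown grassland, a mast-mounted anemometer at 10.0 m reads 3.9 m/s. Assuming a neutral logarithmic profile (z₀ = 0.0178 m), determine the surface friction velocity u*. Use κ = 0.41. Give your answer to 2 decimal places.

u* ≈ 0.25 m/s

Log law: V(z) = (u*/κ) · ln(z/z₀) ⇒ u* = κ · V / ln(z/z₀)
u* = 0.41 × 3.9 / ln(10.0/0.0178) = 0.41 × 3.9 / 6.3311
   = 1.5990 / 6.3311 = 0.2526 m/s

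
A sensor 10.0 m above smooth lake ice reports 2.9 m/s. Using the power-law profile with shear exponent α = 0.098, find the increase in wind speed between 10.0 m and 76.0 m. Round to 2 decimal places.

Power law: V₂ = V₁ · (z₂/z₁)^α = 2.9 × (7.6000)^0.098 = 3.5377 m/s
ΔV = 3.5377 − 2.9 = 0.6377 m/s

0.64 m/s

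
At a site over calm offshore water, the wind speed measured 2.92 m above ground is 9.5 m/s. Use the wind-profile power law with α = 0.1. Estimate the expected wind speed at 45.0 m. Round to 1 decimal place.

12.5 m/s

Power-law profile: V₂ = V₁ · (z₂/z₁)^α
V₂ = 9.5 × (45.0/2.92)^0.1 = 9.5 × (15.4110)^0.1
    = 9.5 × 1.3146 = 12.4884 m/s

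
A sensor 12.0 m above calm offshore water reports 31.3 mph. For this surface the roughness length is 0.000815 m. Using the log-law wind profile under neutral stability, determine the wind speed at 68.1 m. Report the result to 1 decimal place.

37.0 mph

Log law: V(z) ∝ ln(z/z₀), so V₂/V₁ = ln(z₂/z₀) / ln(z₁/z₀).
ln(68.1/0.000815) = 11.3333, ln(12.0/0.000815) = 9.5972
V₂ = 31.3 × 11.3333/9.5972 = 31.3 × 1.1809 = 36.9619 mph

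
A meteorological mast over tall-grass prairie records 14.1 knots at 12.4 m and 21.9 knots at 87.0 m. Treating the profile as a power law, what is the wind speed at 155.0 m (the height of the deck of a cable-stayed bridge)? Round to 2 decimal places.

First find α: α = ln(V₂/V₁)/ln(z₂/z₁) = ln(21.9/14.1)/ln(87.0/12.4) = 0.44031/1.94821 = 0.2260
Extrapolate from 87.0 m to 155.0 m: V₃ = 21.9 × (155.0/87.0)^0.2260 = 21.9 × 1.1394 = 24.9534 knots

24.95 knots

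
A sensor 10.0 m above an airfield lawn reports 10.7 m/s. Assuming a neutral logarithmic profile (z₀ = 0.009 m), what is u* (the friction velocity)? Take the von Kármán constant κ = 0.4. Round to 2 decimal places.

u* ≈ 0.61 m/s

Log law: V(z) = (u*/κ) · ln(z/z₀) ⇒ u* = κ · V / ln(z/z₀)
u* = 0.4 × 10.7 / ln(10.0/0.009) = 0.4 × 10.7 / 7.0131
   = 4.2800 / 7.0131 = 0.6103 m/s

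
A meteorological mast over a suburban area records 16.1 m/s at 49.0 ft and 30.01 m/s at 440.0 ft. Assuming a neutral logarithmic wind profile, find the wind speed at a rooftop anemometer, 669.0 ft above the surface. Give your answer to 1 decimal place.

Log law: V ∝ ln(z/z₀). From the pair, with r = V₁/V₂ = 0.53649,
ln z₀ = (ln z₁ − r·ln z₂)/(1 − r) = (3.8918 − 0.53649×6.0868)/0.46351 = 1.3513 → z₀ = 3.862 ft
V₃ = V₁ · ln(z₃/z₀)/ln(z₁/z₀) = 16.1 × 5.1545/2.5405 = 32.6654 m/s

32.7 m/s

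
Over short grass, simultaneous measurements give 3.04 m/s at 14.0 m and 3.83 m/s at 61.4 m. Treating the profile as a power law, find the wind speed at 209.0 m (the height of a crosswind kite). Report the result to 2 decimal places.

First find α: α = ln(V₂/V₁)/ln(z₂/z₁) = ln(3.83/3.04)/ln(61.4/14.0) = 0.23101/1.47835 = 0.1563
Extrapolate from 61.4 m to 209.0 m: V₃ = 3.83 × (209.0/61.4)^0.1563 = 3.83 × 1.2110 = 4.6379 m/s

4.64 m/s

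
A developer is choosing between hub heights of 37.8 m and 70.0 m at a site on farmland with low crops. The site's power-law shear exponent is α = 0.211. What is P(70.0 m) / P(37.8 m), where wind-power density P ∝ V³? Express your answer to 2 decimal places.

1.48

Speed ratio: V_B/V_A = (z_B/z_A)^α = (70.0/37.8)^0.211 = (1.8519)^0.211 = 1.13885
Power-density ratio: P_B/P_A = (V_B/V_A)³ = (1.13885)³ = 1.47705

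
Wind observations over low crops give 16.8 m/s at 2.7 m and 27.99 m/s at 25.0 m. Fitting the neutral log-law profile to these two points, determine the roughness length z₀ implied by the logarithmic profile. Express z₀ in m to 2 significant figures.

Log law: V(z) ∝ ln(z/z₀). With r = V₁/V₂ = 16.8/27.99 = 0.60021,
r · ln(z₂/z₀) = ln(z₁/z₀) ⇒ ln z₀ = (ln z₁ − r·ln z₂)/(1 − r)
ln z₀ = (0.99325 − 0.60021×3.21888) / 0.39979 = -2.3482
z₀ = exp(-2.3482) = 0.09554 m

z₀ ≈ 0.096 m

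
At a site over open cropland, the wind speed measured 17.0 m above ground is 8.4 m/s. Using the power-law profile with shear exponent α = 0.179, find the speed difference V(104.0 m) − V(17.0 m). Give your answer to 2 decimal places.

3.22 m/s

Power law: V₂ = V₁ · (z₂/z₁)^α = 8.4 × (6.1176)^0.179 = 11.6166 m/s
ΔV = 11.6166 − 8.4 = 3.2166 m/s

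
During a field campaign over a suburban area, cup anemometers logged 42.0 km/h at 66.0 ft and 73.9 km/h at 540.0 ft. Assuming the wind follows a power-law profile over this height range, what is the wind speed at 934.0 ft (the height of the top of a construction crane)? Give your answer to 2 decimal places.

85.63 km/h

First find α: α = ln(V₂/V₁)/ln(z₂/z₁) = ln(73.9/42.0)/ln(540.0/66.0) = 0.56504/2.10191 = 0.2688
Extrapolate from 540.0 ft to 934.0 ft: V₃ = 73.9 × (934.0/540.0)^0.2688 = 73.9 × 1.1587 = 85.6272 km/h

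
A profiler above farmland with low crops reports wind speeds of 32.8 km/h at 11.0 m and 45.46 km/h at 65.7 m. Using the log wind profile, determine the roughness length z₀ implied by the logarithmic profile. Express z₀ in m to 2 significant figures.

z₀ ≈ 0.11 m

Log law: V(z) ∝ ln(z/z₀). With r = V₁/V₂ = 32.8/45.46 = 0.72151,
r · ln(z₂/z₀) = ln(z₁/z₀) ⇒ ln z₀ = (ln z₁ − r·ln z₂)/(1 − r)
ln z₀ = (2.39790 − 0.72151×4.18510) / 0.27849 = -2.2325
z₀ = exp(-2.2325) = 0.1073 m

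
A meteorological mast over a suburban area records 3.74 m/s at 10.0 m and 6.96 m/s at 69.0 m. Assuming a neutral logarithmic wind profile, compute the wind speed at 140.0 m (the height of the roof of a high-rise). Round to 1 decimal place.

8.1 m/s

Log law: V ∝ ln(z/z₀). From the pair, with r = V₁/V₂ = 0.53736,
ln z₀ = (ln z₁ − r·ln z₂)/(1 − r) = (2.3026 − 0.53736×4.2341)/0.46264 = 0.0591 → z₀ = 1.061 m
V₃ = V₁ · ln(z₃/z₀)/ln(z₁/z₀) = 3.74 × 4.8825/2.2434 = 8.1395 m/s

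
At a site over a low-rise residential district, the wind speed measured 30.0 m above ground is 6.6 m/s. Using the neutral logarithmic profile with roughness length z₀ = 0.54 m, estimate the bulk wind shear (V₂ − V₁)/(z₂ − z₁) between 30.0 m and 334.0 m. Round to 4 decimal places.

Log law: V₂ = V₁ · ln(z₂/z₀)/ln(z₁/z₀) = 6.6 × 6.4273/4.0174 = 10.5592 m/s
ΔV/Δz = (10.5592 − 6.6)/(334.0 − 30.0) = 3.9592/304.0000 = 0.01302 m/s/m

0.0130 m/s/m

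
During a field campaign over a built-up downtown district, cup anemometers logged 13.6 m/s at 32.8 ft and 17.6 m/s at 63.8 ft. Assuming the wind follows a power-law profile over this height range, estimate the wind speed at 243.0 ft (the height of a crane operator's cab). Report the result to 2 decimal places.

First find α: α = ln(V₂/V₁)/ln(z₂/z₁) = ln(17.6/13.6)/ln(63.8/32.8) = 0.25783/0.66532 = 0.3875
Extrapolate from 63.8 ft to 243.0 ft: V₃ = 17.6 × (243.0/63.8)^0.3875 = 17.6 × 1.6791 = 29.5516 m/s

29.55 m/s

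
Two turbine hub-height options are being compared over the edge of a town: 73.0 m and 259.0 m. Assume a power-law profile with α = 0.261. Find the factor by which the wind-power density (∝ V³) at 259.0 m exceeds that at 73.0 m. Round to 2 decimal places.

2.70

Speed ratio: V_B/V_A = (z_B/z_A)^α = (259.0/73.0)^0.261 = (3.5479)^0.261 = 1.39169
Power-density ratio: P_B/P_A = (V_B/V_A)³ = (1.39169)³ = 2.69545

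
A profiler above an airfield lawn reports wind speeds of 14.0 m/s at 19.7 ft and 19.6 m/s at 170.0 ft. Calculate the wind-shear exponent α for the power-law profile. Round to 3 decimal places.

α ≈ 0.156

Power law: V₂/V₁ = (z₂/z₁)^α ⇒ α = ln(V₂/V₁) / ln(z₂/z₁)
α = ln(19.6/14.0) / ln(170.0/19.7) = ln(1.4000) / ln(8.6294)
  = 0.33647 / 2.15518 = 0.15612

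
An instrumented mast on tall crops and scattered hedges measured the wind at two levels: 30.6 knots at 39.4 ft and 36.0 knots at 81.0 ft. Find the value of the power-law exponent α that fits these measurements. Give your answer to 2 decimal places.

Power law: V₂/V₁ = (z₂/z₁)^α ⇒ α = ln(V₂/V₁) / ln(z₂/z₁)
α = ln(36.0/30.6) / ln(81.0/39.4) = ln(1.1765) / ln(2.0558)
  = 0.16252 / 0.72068 = 0.22551

α ≈ 0.23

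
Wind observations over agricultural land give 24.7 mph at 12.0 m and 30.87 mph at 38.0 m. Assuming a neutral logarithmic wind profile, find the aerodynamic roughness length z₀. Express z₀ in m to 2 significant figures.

z₀ ≈ 0.12 m

Log law: V(z) ∝ ln(z/z₀). With r = V₁/V₂ = 24.7/30.87 = 0.80013,
r · ln(z₂/z₀) = ln(z₁/z₀) ⇒ ln z₀ = (ln z₁ − r·ln z₂)/(1 − r)
ln z₀ = (2.48491 − 0.80013×3.63759) / 0.19987 = -2.1295
z₀ = exp(-2.1295) = 0.1189 m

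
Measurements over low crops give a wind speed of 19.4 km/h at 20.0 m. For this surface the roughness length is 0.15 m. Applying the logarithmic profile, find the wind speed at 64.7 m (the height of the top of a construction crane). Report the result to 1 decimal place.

Log law: V(z) ∝ ln(z/z₀), so V₂/V₁ = ln(z₂/z₀) / ln(z₁/z₀).
ln(64.7/0.15) = 6.0669, ln(20.0/0.15) = 4.8929
V₂ = 19.4 × 6.0669/4.8929 = 19.4 × 1.2399 = 24.0550 km/h

24.1 km/h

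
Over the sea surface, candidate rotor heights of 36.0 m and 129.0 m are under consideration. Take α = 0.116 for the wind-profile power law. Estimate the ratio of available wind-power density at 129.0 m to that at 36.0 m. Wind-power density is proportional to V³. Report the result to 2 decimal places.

Speed ratio: V_B/V_A = (z_B/z_A)^α = (129.0/36.0)^0.116 = (3.5833)^0.116 = 1.15957
Power-density ratio: P_B/P_A = (V_B/V_A)³ = (1.15957)³ = 1.55916

1.56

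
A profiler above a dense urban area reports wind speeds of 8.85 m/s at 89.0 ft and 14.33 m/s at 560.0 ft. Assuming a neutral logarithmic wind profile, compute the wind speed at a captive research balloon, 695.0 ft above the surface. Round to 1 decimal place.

Log law: V ∝ ln(z/z₀). From the pair, with r = V₁/V₂ = 0.61759,
ln z₀ = (ln z₁ − r·ln z₂)/(1 − r) = (4.4886 − 0.61759×6.3279)/0.38241 = 1.5182 → z₀ = 4.564 ft
V₃ = V₁ · ln(z₃/z₀)/ln(z₁/z₀) = 8.85 × 5.0257/2.9704 = 14.9735 m/s

15.0 m/s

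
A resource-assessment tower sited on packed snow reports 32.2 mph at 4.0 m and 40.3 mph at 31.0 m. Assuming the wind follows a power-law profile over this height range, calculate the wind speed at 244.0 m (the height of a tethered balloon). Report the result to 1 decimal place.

50.5 mph

First find α: α = ln(V₂/V₁)/ln(z₂/z₁) = ln(40.3/32.2)/ln(31.0/4.0) = 0.22439/2.04769 = 0.1096
Extrapolate from 31.0 m to 244.0 m: V₃ = 40.3 × (244.0/31.0)^0.1096 = 40.3 × 1.2537 = 50.5233 mph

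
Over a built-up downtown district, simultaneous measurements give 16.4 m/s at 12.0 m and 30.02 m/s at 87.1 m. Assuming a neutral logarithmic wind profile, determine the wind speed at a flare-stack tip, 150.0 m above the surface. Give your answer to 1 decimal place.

Log law: V ∝ ln(z/z₀). From the pair, with r = V₁/V₂ = 0.54630,
ln z₀ = (ln z₁ − r·ln z₂)/(1 − r) = (2.4849 − 0.54630×4.4671)/0.45370 = 0.0982 → z₀ = 1.103 m
V₃ = V₁ · ln(z₃/z₀)/ln(z₁/z₀) = 16.4 × 4.9125/2.3867 = 33.7551 m/s

33.8 m/s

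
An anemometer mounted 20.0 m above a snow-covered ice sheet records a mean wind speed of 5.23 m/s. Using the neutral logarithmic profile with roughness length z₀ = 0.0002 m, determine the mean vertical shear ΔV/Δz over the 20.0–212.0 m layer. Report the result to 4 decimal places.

Log law: V₂ = V₁ · ln(z₂/z₀)/ln(z₁/z₀) = 5.23 × 13.8738/11.5129 = 6.3025 m/s
ΔV/Δz = (6.3025 − 5.23)/(212.0 − 20.0) = 1.0725/192.0000 = 0.00559 m/s/m

0.0056 m/s/m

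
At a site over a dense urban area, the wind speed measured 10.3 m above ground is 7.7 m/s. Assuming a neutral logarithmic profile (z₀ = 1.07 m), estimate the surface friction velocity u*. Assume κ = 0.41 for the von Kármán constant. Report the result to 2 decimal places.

u* ≈ 1.39 m/s

Log law: V(z) = (u*/κ) · ln(z/z₀) ⇒ u* = κ · V / ln(z/z₀)
u* = 0.41 × 7.7 / ln(10.3/1.07) = 0.41 × 7.7 / 2.2645
   = 3.1570 / 2.2645 = 1.3941 m/s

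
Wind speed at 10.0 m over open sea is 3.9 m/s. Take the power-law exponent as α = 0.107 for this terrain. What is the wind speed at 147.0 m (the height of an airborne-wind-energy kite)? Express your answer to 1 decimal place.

5.2 m/s

Power-law profile: V₂ = V₁ · (z₂/z₁)^α
V₂ = 3.9 × (147.0/10.0)^0.107 = 3.9 × (14.7000)^0.107
    = 3.9 × 1.3332 = 5.1996 m/s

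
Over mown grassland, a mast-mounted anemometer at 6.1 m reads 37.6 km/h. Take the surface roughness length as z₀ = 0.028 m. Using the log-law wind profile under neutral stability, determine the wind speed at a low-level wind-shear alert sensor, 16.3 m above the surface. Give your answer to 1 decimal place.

44.5 km/h

Log law: V(z) ∝ ln(z/z₀), so V₂/V₁ = ln(z₂/z₀) / ln(z₁/z₀).
ln(16.3/0.028) = 6.3667, ln(6.1/0.028) = 5.3838
V₂ = 37.6 × 6.3667/5.3838 = 37.6 × 1.1826 = 44.4643 km/h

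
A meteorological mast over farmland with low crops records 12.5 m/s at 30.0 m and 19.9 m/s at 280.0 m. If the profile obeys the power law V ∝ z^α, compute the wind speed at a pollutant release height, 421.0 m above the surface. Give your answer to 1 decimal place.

First find α: α = ln(V₂/V₁)/ln(z₂/z₁) = ln(19.9/12.5)/ln(280.0/30.0) = 0.46499/2.23359 = 0.2082
Extrapolate from 280.0 m to 421.0 m: V₃ = 19.9 × (421.0/280.0)^0.2082 = 19.9 × 1.0886 = 21.6634 m/s

21.7 m/s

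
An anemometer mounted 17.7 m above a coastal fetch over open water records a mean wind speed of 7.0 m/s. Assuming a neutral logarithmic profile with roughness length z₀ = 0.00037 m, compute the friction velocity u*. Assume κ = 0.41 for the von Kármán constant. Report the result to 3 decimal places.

Log law: V(z) = (u*/κ) · ln(z/z₀) ⇒ u* = κ · V / ln(z/z₀)
u* = 0.41 × 7.0 / ln(17.7/0.00037) = 0.41 × 7.0 / 10.7756
   = 2.8700 / 10.7756 = 0.2663 m/s

u* ≈ 0.266 m/s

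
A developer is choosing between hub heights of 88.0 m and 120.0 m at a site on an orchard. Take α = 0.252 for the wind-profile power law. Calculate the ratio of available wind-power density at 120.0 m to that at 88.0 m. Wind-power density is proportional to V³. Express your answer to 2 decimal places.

Speed ratio: V_B/V_A = (z_B/z_A)^α = (120.0/88.0)^0.252 = (1.3636)^0.252 = 1.08129
Power-density ratio: P_B/P_A = (V_B/V_A)³ = (1.08129)³ = 1.26425

1.26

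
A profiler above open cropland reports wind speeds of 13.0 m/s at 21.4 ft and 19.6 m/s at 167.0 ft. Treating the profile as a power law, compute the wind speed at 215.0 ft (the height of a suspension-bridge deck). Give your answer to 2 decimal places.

20.61 m/s

First find α: α = ln(V₂/V₁)/ln(z₂/z₁) = ln(19.6/13.0)/ln(167.0/21.4) = 0.41058/2.05460 = 0.1998
Extrapolate from 167.0 ft to 215.0 ft: V₃ = 19.6 × (215.0/167.0)^0.1998 = 19.6 × 1.0518 = 20.6150 m/s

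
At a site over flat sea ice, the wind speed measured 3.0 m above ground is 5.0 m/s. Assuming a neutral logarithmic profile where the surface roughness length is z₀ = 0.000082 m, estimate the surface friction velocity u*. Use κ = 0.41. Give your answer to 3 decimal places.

Log law: V(z) = (u*/κ) · ln(z/z₀) ⇒ u* = κ · V / ln(z/z₀)
u* = 0.41 × 5.0 / ln(3.0/0.000082) = 0.41 × 5.0 / 10.5074
   = 2.0500 / 10.5074 = 0.1951 m/s

u* ≈ 0.195 m/s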